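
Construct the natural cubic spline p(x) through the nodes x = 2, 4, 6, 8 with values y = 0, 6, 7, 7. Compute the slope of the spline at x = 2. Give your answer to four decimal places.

3.6333

Put σ_i = p'' at the i-th knot. Here h = (2, 2, 2) and Δ = (3, 1/2, 0), so the interior equations h_(i-1)·σ_(i-1) + 2(h_(i-1)+h_i)·σ_i + h_i·σ_(i+1) = 6(Δ_i − Δ_(i-1)) read
  2·σ_0 + 8·σ_1 + 2·σ_2 = 6(Δ_1 - Δ_0) = -15
  2·σ_1 + 8·σ_2 + 2·σ_3 = 6(Δ_2 - Δ_1) = -3
Natural end conditions: σ_0 = σ_3 = 0.
Hence σ_0 = 0, σ_1 = -19/10, σ_2 = 1/10, σ_3 = 0.
On [2, 4], p'(x) = b_0 + 2c_0·(x - 2) + 3d_0·(x - 2)² with b_0 = Δ_0 - h_0(2σ_0 + σ_1)/6 = 109/30, c_0 = σ_0/2 = 0, d_0 = (σ_1 - σ_0)/(6h_0) = -19/120. So p'(2) = 109/30.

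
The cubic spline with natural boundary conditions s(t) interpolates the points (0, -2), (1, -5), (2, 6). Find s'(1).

Put m_i = s'' at the i-th knot. Here h = (1, 1) and Δ = (-3, 11), so the interior equations h_(i-1)·m_(i-1) + 2(h_(i-1)+h_i)·m_i + h_i·m_(i+1) = 6(Δ_i − Δ_(i-1)) read
  1·m_0 + 4·m_1 + 1·m_2 = 6(Δ_1 - Δ_0) = 84
Natural end conditions: m_0 = m_2 = 0.
Solving the tridiagonal system: m_0 = 0, m_1 = 21, m_2 = 0.
On [1, 2], s'(t) = b_1 + 2c_1·(t - 1) + 3d_1·(t - 1)² with b_1 = Δ_1 - h_1(2m_1 + m_2)/6 = 4, c_1 = m_1/2 = 21/2, d_1 = (m_2 - m_1)/(6h_1) = -7/2. So s'(1) = 4.

4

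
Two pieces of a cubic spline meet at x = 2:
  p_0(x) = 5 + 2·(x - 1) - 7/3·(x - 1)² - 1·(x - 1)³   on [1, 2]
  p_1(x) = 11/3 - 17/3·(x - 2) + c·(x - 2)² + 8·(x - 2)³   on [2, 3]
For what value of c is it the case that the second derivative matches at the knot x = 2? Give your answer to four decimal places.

p_0''(x) = -14/3 - 6·(x - 1), so p_0''(2) = -32/3. On the right, p_1''(2) = 2c, so c = -16/3.

-5.3333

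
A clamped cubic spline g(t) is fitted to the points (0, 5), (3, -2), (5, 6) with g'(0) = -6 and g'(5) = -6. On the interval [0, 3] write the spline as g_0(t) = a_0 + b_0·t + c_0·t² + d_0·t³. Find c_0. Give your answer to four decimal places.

-0.0667

With M_i denoting the second derivative at x_i, h_i = 3, 2, and Δ_i = (y_(i+1) − y_i)/h_i = -7/3, 4:
  3·M_0 + 10·M_1 + 2·M_2 = 6(Δ_1 - Δ_0) = 38
Clamped end conditions give two more equations: 2h_0·M_0 + h_0·M_1 = 6(Δ_0 - g'(0)) = 22 and h_1·M_1 + 2h_1·M_2 = 6(g'(5) - Δ_1) = -60.
Solving the tridiagonal system: M_0 = -2/15, M_1 = 38/5, M_2 = -94/5.
On [0, 3], with g_0(t) = a_0 + b_0·t + c_0·t² + d_0·t³: c_0 = M_0/2 = -1/15, d_0 = (M_1 - M_0)/(6h_0) = 58/135, b_0 = Δ_0 - h_0(2M_0 + M_1)/6 = -6.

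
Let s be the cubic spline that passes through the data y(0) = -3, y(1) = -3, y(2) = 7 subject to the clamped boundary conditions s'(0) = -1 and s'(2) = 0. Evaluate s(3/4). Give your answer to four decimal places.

-4.1367

Put M_i = s'' at the i-th knot. Here h = (1, 1) and Δ = (0, 10), so the interior equations h_(i-1)·M_(i-1) + 2(h_(i-1)+h_i)·M_i + h_i·M_(i+1) = 6(Δ_i − Δ_(i-1)) read
  1·M_0 + 4·M_1 + 1·M_2 = 6(Δ_1 - Δ_0) = 60
Clamped end conditions give two more equations: 2h_0·M_0 + h_0·M_1 = 6(Δ_0 - s'(0)) = 6 and h_1·M_1 + 2h_1·M_2 = 6(s'(2) - Δ_1) = -60.
Solving: M_0 = -23/2, M_1 = 29, M_2 = -89/2.
On [0, 1], s(x) = -3 - 1·x - 23/4·x² + 27/4·x³.
With x = 3/4: s(3/4) = -1059/256.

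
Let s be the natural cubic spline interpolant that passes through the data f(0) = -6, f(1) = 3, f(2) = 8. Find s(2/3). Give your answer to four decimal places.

Let M_i = s''(x_i). Step sizes h_i = 1, 1; slopes of the chords Δ_i = (y_(i+1) - y_i)/h_i = 9, 5.
  1·M_0 + 4·M_1 + 1·M_2 = 6(Δ_1 - Δ_0) = -24
Natural end conditions: M_0 = M_2 = 0.
Solving the tridiagonal system: M_0 = 0, M_1 = -6, M_2 = 0.
On [0, 1], s(t) = -6 + 10·t + 0·t² - 1·t³.
With t = 2/3: s(2/3) = 10/27.

0.3704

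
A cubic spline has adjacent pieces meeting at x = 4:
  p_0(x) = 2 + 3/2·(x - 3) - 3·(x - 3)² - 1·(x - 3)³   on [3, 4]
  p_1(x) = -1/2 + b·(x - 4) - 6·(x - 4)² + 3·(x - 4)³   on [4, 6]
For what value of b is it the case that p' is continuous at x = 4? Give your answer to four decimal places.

-7.5000

p_0'(x) = 3/2 - 6·(x - 3) - 3·(x - 3)², so p_0'(4) = -15/2. On the right, p_1'(4) = b, so b = -15/2.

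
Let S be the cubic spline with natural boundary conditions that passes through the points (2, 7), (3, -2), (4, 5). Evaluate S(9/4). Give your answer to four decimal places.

3.8125

Put M_i = S'' at the i-th knot. Here h = (1, 1) and Δ = (-9, 7), so the interior equations h_(i-1)·M_(i-1) + 2(h_(i-1)+h_i)·M_i + h_i·M_(i+1) = 6(Δ_i − Δ_(i-1)) read
  1·M_0 + 4·M_1 + 1·M_2 = 6(Δ_1 - Δ_0) = 96
Natural end conditions: M_0 = M_2 = 0.
Solving the tridiagonal system: M_0 = 0, M_1 = 24, M_2 = 0.
On [2, 3], S(x) = 7 - 13·(x - 2) + 0·(x - 2)² + 4·(x - 2)³.
With (x - 2) = 1/4: S(9/4) = 61/16.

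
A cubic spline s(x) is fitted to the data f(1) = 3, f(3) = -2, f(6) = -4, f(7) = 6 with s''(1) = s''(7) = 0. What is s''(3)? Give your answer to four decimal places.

Write M_i for s''(x_i). With h_i = 2, 3, 1 and divided differences Δ_i = -5/2, -2/3, 10, the continuity of s' gives the tridiagonal system
  2·M_0 + 10·M_1 + 3·M_2 = 6(Δ_1 - Δ_0) = 11
  3·M_1 + 8·M_2 + 1·M_3 = 6(Δ_2 - Δ_1) = 64
Natural end conditions: M_0 = M_3 = 0.
Hence M_0 = 0, M_1 = -104/71, M_2 = 607/71, M_3 = 0.

-1.4648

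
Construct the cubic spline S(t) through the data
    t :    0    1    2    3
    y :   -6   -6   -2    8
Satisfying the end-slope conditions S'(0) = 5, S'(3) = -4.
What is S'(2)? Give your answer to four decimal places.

Let M_i = S''(x_i). Step sizes h_i = 1, 1, 1; slopes of the chords Δ_i = (y_(i+1) - y_i)/h_i = 0, 4, 10.
  1·M_0 + 4·M_1 + 1·M_2 = 6(Δ_1 - Δ_0) = 24
  1·M_1 + 4·M_2 + 1·M_3 = 6(Δ_2 - Δ_1) = 36
Clamped end conditions give two more equations: 2h_0·M_0 + h_0·M_1 = 6(Δ_0 - S'(0)) = -30 and h_2·M_2 + 2h_2·M_3 = 6(S'(3) - Δ_2) = -84.
Solving the tridiagonal system: M_0 = -88/5, M_1 = 26/5, M_2 = 104/5, M_3 = -262/5.
On [2, 3], S'(t) = b_2 + 2c_2·(t - 2) + 3d_2·(t - 2)² with b_2 = Δ_2 - h_2(2M_2 + M_3)/6 = 59/5, c_2 = M_2/2 = 52/5, d_2 = (M_3 - M_2)/(6h_2) = -61/5. So S'(2) = 59/5.

11.8000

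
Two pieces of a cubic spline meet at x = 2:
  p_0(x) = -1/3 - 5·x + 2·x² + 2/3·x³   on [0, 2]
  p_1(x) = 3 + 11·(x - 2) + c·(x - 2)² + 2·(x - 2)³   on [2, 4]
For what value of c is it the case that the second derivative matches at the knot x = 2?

p_0''(x) = 4 + 4·x, so p_0''(2) = 12. On the right, p_1''(2) = 2c, so c = 6.

6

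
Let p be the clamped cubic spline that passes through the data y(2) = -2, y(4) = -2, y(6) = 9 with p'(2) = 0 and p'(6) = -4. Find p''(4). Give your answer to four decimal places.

Write σ_i for p''(x_i). With h_i = 2, 2 and divided differences Δ_i = 0, 11/2, the continuity of p' gives the tridiagonal system
  2·σ_0 + 8·σ_1 + 2·σ_2 = 6(Δ_1 - Δ_0) = 33
Clamped end conditions give two more equations: 2h_0·σ_0 + h_0·σ_1 = 6(Δ_0 - p'(2)) = 0 and h_1·σ_1 + 2h_1·σ_2 = 6(p'(6) - Δ_1) = -57.
Solving: σ_0 = -41/8, σ_1 = 41/4, σ_2 = -155/8.

10.2500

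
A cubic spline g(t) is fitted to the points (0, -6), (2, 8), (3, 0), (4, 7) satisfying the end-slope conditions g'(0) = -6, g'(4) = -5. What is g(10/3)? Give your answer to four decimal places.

Put m_i = g'' at the i-th knot. Here h = (2, 1, 1) and Δ = (7, -8, 7), so the interior equations h_(i-1)·m_(i-1) + 2(h_(i-1)+h_i)·m_i + h_i·m_(i+1) = 6(Δ_i − Δ_(i-1)) read
  2·m_0 + 6·m_1 + 1·m_2 = 6(Δ_1 - Δ_0) = -90
  1·m_1 + 4·m_2 + 1·m_3 = 6(Δ_2 - Δ_1) = 90
Clamped end conditions give two more equations: 2h_0·m_0 + h_0·m_1 = 6(Δ_0 - g'(0)) = 78 and h_2·m_2 + 2h_2·m_3 = 6(g'(4) - Δ_2) = -72.
Solving the tridiagonal system: m_0 = 37, m_1 = -35, m_2 = 46, m_3 = -59.
On [3, 4], g(t) = 0 + 3/2·(t - 3) + 23·(t - 3)² - 35/2·(t - 3)³.
With (t - 3) = 1/3: g(10/3) = 65/27.

2.4074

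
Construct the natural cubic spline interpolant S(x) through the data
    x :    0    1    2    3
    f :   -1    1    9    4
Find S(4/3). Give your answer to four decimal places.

3.8988

Write M_i for S''(x_i). With h_i = 1, 1, 1 and divided differences Δ_i = 2, 8, -5, the continuity of S' gives the tridiagonal system
  1·M_0 + 4·M_1 + 1·M_2 = 6(Δ_1 - Δ_0) = 36
  1·M_1 + 4·M_2 + 1·M_3 = 6(Δ_2 - Δ_1) = -78
Natural end conditions: M_0 = M_3 = 0.
Solving the tridiagonal system: M_0 = 0, M_1 = 74/5, M_2 = -116/5, M_3 = 0.
On [1, 2], S(x) = 1 + 104/15·(x - 1) + 37/5·(x - 1)² - 19/3·(x - 1)³.
With (x - 1) = 1/3: S(4/3) = 1579/405.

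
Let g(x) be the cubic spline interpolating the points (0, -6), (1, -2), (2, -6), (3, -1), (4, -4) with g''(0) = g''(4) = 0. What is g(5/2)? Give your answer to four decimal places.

Put σ_i = g'' at the i-th knot. Here h = (1, 1, 1, 1) and Δ = (4, -4, 5, -3), so the interior equations h_(i-1)·σ_(i-1) + 2(h_(i-1)+h_i)·σ_i + h_i·σ_(i+1) = 6(Δ_i − Δ_(i-1)) read
  1·σ_0 + 4·σ_1 + 1·σ_2 = 6(Δ_1 - Δ_0) = -48
  1·σ_1 + 4·σ_2 + 1·σ_3 = 6(Δ_2 - Δ_1) = 54
  1·σ_2 + 4·σ_3 + 1·σ_4 = 6(Δ_3 - Δ_2) = -48
Natural end conditions: σ_0 = σ_4 = 0.
Solving: σ_0 = 0, σ_1 = -123/7, σ_2 = 156/7, σ_3 = -123/7, σ_4 = 0.
On [2, 3], g(x) = -6 + 1/2·(x - 2) + 78/7·(x - 2)² - 93/14·(x - 2)³.
With (x - 2) = 1/2: g(5/2) = -425/112.

-3.7946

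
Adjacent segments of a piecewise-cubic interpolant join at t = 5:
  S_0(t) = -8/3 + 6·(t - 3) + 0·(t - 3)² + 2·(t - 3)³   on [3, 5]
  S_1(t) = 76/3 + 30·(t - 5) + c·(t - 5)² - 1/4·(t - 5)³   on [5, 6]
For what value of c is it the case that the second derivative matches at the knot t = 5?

12

S_0''(t) = 0 + 12·(t - 3), so S_0''(5) = 24. On the right, S_1''(5) = 2c, so c = 12.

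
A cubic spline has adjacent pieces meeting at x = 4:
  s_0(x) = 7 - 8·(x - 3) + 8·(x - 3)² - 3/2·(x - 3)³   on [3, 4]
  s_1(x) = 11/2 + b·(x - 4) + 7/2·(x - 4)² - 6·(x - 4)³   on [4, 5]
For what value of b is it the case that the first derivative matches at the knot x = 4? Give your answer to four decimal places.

s_0'(x) = -8 + 16·(x - 3) - 9/2·(x - 3)², so s_0'(4) = 7/2. On the right, s_1'(4) = b, so b = 7/2.

3.5000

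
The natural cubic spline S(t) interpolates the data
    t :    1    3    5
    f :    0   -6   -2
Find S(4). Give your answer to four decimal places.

Let σ_i = S''(x_i). Step sizes h_i = 2, 2; slopes of the chords Δ_i = (y_(i+1) - y_i)/h_i = -3, 2.
  2·σ_0 + 8·σ_1 + 2·σ_2 = 6(Δ_1 - Δ_0) = 30
Natural end conditions: σ_0 = σ_2 = 0.
Solving: σ_0 = 0, σ_1 = 15/4, σ_2 = 0.
On [3, 5], S(t) = -6 - 1/2·(t - 3) + 15/8·(t - 3)² - 5/16·(t - 3)³.
With (t - 3) = 1: S(4) = -79/16.

-4.9375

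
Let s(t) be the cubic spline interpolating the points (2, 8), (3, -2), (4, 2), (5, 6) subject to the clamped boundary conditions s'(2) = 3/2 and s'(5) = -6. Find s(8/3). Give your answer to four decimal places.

1.7704

Put M_i = s'' at the i-th knot. Here h = (1, 1, 1) and Δ = (-10, 4, 4), so the interior equations h_(i-1)·M_(i-1) + 2(h_(i-1)+h_i)·M_i + h_i·M_(i+1) = 6(Δ_i − Δ_(i-1)) read
  1·M_0 + 4·M_1 + 1·M_2 = 6(Δ_1 - Δ_0) = 84
  1·M_1 + 4·M_2 + 1·M_3 = 6(Δ_2 - Δ_1) = 0
Clamped end conditions give two more equations: 2h_0·M_0 + h_0·M_1 = 6(Δ_0 - s'(2)) = -69 and h_2·M_2 + 2h_2·M_3 = 6(s'(5) - Δ_2) = -60.
Solving the tridiagonal system: M_0 = -258/5, M_1 = 171/5, M_2 = -6/5, M_3 = -147/5.
On [2, 3], s(t) = 8 + 3/2·(t - 2) - 129/5·(t - 2)² + 143/10·(t - 2)³.
With (t - 2) = 2/3: s(8/3) = 239/135.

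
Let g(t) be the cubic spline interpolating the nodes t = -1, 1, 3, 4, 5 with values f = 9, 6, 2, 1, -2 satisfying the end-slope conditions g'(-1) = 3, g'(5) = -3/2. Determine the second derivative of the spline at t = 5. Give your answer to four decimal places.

Put M_i = g'' at the i-th knot. Here h = (2, 2, 1, 1) and Δ = (-3/2, -2, -1, -3), so the interior equations h_(i-1)·M_(i-1) + 2(h_(i-1)+h_i)·M_i + h_i·M_(i+1) = 6(Δ_i − Δ_(i-1)) read
  2·M_0 + 8·M_1 + 2·M_2 = 6(Δ_1 - Δ_0) = -3
  2·M_1 + 6·M_2 + 1·M_3 = 6(Δ_2 - Δ_1) = 6
  1·M_2 + 4·M_3 + 1·M_4 = 6(Δ_3 - Δ_2) = -12
Clamped end conditions give two more equations: 2h_0·M_0 + h_0·M_1 = 6(Δ_0 - g'(-1)) = -27 and h_3·M_3 + 2h_3·M_4 = 6(g'(5) - Δ_3) = 9.
Solving: M_0 = -51/7, M_1 = 15/14, M_2 = 3/2, M_3 = -36/7, M_4 = 99/14.

7.0714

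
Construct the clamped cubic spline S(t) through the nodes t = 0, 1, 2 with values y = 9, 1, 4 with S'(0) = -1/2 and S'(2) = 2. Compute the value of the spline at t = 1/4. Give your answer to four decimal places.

7.8730

Put M_i = S'' at the i-th knot. Here h = (1, 1) and Δ = (-8, 3), so the interior equations h_(i-1)·M_(i-1) + 2(h_(i-1)+h_i)·M_i + h_i·M_(i+1) = 6(Δ_i − Δ_(i-1)) read
  1·M_0 + 4·M_1 + 1·M_2 = 6(Δ_1 - Δ_0) = 66
Clamped end conditions give two more equations: 2h_0·M_0 + h_0·M_1 = 6(Δ_0 - S'(0)) = -45 and h_1·M_1 + 2h_1·M_2 = 6(S'(2) - Δ_1) = -6.
Solving the tridiagonal system: M_0 = -151/4, M_1 = 61/2, M_2 = -73/4.
On [0, 1], S(t) = 9 - 1/2·t - 151/8·t² + 91/8·t³.
With t = 1/4: S(1/4) = 4031/512.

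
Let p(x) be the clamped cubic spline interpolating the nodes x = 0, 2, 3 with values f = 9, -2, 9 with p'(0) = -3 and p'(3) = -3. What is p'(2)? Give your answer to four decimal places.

9.7500

With σ_i denoting the second derivative at x_i, h_i = 2, 1, and Δ_i = (y_(i+1) − y_i)/h_i = -11/2, 11:
  2·σ_0 + 6·σ_1 + 1·σ_2 = 6(Δ_1 - Δ_0) = 99
Clamped end conditions give two more equations: 2h_0·σ_0 + h_0·σ_1 = 6(Δ_0 - p'(0)) = -15 and h_1·σ_1 + 2h_1·σ_2 = 6(p'(3) - Δ_1) = -84.
Forward elimination and back-substitution give σ_0 = -81/4, σ_1 = 33, σ_2 = -117/2.
On [2, 3], p'(x) = b_1 + 2c_1·(x - 2) + 3d_1·(x - 2)² with b_1 = Δ_1 - h_1(2σ_1 + σ_2)/6 = 39/4, c_1 = σ_1/2 = 33/2, d_1 = (σ_2 - σ_1)/(6h_1) = -61/4. So p'(2) = 39/4.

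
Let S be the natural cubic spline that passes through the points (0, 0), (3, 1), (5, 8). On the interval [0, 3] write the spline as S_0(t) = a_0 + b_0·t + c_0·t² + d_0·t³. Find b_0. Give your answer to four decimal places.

With M_i denoting the second derivative at x_i, h_i = 3, 2, and Δ_i = (y_(i+1) − y_i)/h_i = 1/3, 7/2:
  3·M_0 + 10·M_1 + 2·M_2 = 6(Δ_1 - Δ_0) = 19
Natural end conditions: M_0 = M_2 = 0.
Solving the tridiagonal system: M_0 = 0, M_1 = 19/10, M_2 = 0.
On [0, 3], with S_0(t) = a_0 + b_0·t + c_0·t² + d_0·t³: c_0 = M_0/2 = 0, d_0 = (M_1 - M_0)/(6h_0) = 19/180, b_0 = Δ_0 - h_0(2M_0 + M_1)/6 = -37/60.

-0.6167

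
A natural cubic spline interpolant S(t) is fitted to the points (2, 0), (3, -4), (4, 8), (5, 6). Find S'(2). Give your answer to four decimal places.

With σ_i denoting the second derivative at x_i, h_i = 1, 1, 1, and Δ_i = (y_(i+1) − y_i)/h_i = -4, 12, -2:
  1·σ_0 + 4·σ_1 + 1·σ_2 = 6(Δ_1 - Δ_0) = 96
  1·σ_1 + 4·σ_2 + 1·σ_3 = 6(Δ_2 - Δ_1) = -84
Natural end conditions: σ_0 = σ_3 = 0.
Solving the tridiagonal system: σ_0 = 0, σ_1 = 156/5, σ_2 = -144/5, σ_3 = 0.
On [2, 3], S'(t) = b_0 + 2c_0·(t - 2) + 3d_0·(t - 2)² with b_0 = Δ_0 - h_0(2σ_0 + σ_1)/6 = -46/5, c_0 = σ_0/2 = 0, d_0 = (σ_1 - σ_0)/(6h_0) = 26/5. So S'(2) = -46/5.

-9.2000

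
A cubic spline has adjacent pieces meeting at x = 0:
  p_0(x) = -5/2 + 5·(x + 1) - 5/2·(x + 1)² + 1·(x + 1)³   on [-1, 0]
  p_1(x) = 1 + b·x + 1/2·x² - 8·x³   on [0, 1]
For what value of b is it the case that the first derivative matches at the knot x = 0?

3

p_0'(x) = 5 - 5·(x + 1) + 3·(x + 1)², so p_0'(0) = 3. On the right, p_1'(0) = b, so b = 3.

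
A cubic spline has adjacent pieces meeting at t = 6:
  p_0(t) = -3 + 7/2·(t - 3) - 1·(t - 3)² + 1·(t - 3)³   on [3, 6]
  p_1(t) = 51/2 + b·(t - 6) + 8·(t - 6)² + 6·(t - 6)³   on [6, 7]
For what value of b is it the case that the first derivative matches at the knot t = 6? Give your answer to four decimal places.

24.5000

p_0'(t) = 7/2 - 2·(t - 3) + 3·(t - 3)², so p_0'(6) = 49/2. On the right, p_1'(6) = b, so b = 49/2.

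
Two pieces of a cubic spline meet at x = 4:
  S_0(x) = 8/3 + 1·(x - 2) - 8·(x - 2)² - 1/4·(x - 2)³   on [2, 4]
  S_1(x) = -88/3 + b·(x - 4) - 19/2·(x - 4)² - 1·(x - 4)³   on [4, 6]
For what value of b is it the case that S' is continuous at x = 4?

S_0'(x) = 1 - 16·(x - 2) - 3/4·(x - 2)², so S_0'(4) = -34. On the right, S_1'(4) = b, so b = -34.

-34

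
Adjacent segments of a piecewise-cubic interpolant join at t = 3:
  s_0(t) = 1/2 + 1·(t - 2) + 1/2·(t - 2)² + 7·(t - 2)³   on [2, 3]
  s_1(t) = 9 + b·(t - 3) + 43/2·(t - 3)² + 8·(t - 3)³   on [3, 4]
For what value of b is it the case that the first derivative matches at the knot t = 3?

23

s_0'(t) = 1 + 1·(t - 2) + 21·(t - 2)², so s_0'(3) = 23. On the right, s_1'(3) = b, so b = 23.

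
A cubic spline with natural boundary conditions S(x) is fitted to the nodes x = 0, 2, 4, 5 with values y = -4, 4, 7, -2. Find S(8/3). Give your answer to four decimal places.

6.9259

Let M_i = S''(x_i). Step sizes h_i = 2, 2, 1; slopes of the chords Δ_i = (y_(i+1) - y_i)/h_i = 4, 3/2, -9.
  2·M_0 + 8·M_1 + 2·M_2 = 6(Δ_1 - Δ_0) = -15
  2·M_1 + 6·M_2 + 1·M_3 = 6(Δ_2 - Δ_1) = -63
Natural end conditions: M_0 = M_3 = 0.
Solving: M_0 = 0, M_1 = 9/11, M_2 = -237/22, M_3 = 0.
On [2, 4], S(x) = 4 + 50/11·(x - 2) + 9/22·(x - 2)² - 85/88·(x - 2)³.
With (x - 2) = 2/3: S(8/3) = 187/27.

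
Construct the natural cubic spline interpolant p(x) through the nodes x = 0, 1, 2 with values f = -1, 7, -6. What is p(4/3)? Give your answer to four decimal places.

4.6111

Write σ_i for p''(x_i). With h_i = 1, 1 and divided differences Δ_i = 8, -13, the continuity of p' gives the tridiagonal system
  1·σ_0 + 4·σ_1 + 1·σ_2 = 6(Δ_1 - Δ_0) = -126
Natural end conditions: σ_0 = σ_2 = 0.
Hence σ_0 = 0, σ_1 = -63/2, σ_2 = 0.
On [1, 2], p(x) = 7 - 5/2·(x - 1) - 63/4·(x - 1)² + 21/4·(x - 1)³.
With (x - 1) = 1/3: p(4/3) = 83/18.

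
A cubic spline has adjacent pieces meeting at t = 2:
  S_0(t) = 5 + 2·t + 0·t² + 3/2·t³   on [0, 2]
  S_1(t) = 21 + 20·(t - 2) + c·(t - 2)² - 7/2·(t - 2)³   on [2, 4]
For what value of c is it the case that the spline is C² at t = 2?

S_0''(t) = 0 + 9·t, so S_0''(2) = 18. On the right, S_1''(2) = 2c, so c = 9.

9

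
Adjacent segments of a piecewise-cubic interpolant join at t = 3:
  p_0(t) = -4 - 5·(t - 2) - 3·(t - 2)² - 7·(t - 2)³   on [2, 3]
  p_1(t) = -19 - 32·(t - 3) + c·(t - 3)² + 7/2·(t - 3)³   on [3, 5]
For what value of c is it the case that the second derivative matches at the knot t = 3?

p_0''(t) = -6 - 42·(t - 2), so p_0''(3) = -48. On the right, p_1''(3) = 2c, so c = -24.

-24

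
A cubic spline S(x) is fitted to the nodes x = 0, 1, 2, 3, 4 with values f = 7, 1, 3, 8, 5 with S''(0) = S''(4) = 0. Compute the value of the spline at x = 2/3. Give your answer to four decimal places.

2.3386

With M_i denoting the second derivative at x_i, h_i = 1, 1, 1, 1, and Δ_i = (y_(i+1) − y_i)/h_i = -6, 2, 5, -3:
  1·M_0 + 4·M_1 + 1·M_2 = 6(Δ_1 - Δ_0) = 48
  1·M_1 + 4·M_2 + 1·M_3 = 6(Δ_2 - Δ_1) = 18
  1·M_2 + 4·M_3 + 1·M_4 = 6(Δ_3 - Δ_2) = -48
Natural end conditions: M_0 = M_4 = 0.
Hence M_0 = 0, M_1 = 75/7, M_2 = 36/7, M_3 = -93/7, M_4 = 0.
On [0, 1], S(x) = 7 - 109/14·x + 0·x² + 25/14·x³.
With x = 2/3: S(2/3) = 442/189.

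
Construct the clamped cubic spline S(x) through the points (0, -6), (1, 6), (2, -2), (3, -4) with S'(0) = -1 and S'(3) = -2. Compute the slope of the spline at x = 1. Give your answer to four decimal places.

Put m_i = S'' at the i-th knot. Here h = (1, 1, 1) and Δ = (12, -8, -2), so the interior equations h_(i-1)·m_(i-1) + 2(h_(i-1)+h_i)·m_i + h_i·m_(i+1) = 6(Δ_i − Δ_(i-1)) read
  1·m_0 + 4·m_1 + 1·m_2 = 6(Δ_1 - Δ_0) = -120
  1·m_1 + 4·m_2 + 1·m_3 = 6(Δ_2 - Δ_1) = 36
Clamped end conditions give two more equations: 2h_0·m_0 + h_0·m_1 = 6(Δ_0 - S'(0)) = 78 and h_2·m_2 + 2h_2·m_3 = 6(S'(3) - Δ_2) = 0.
Forward elimination and back-substitution give m_0 = 196/3, m_1 = -158/3, m_2 = 76/3, m_3 = -38/3.
On [1, 2], S'(x) = b_1 + 2c_1·(x - 1) + 3d_1·(x - 1)² with b_1 = Δ_1 - h_1(2m_1 + m_2)/6 = 16/3, c_1 = m_1/2 = -79/3, d_1 = (m_2 - m_1)/(6h_1) = 13. So S'(1) = 16/3.

5.3333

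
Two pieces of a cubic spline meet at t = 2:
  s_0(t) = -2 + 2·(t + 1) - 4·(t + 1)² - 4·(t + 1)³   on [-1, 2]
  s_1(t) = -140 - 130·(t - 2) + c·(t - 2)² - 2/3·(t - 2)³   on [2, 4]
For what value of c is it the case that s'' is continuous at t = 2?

-40

s_0''(t) = -8 - 24·(t + 1), so s_0''(2) = -80. On the right, s_1''(2) = 2c, so c = -40.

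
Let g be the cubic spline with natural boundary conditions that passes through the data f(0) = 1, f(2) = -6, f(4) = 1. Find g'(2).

Write M_i for g''(x_i). With h_i = 2, 2 and divided differences Δ_i = -7/2, 7/2, the continuity of g' gives the tridiagonal system
  2·M_0 + 8·M_1 + 2·M_2 = 6(Δ_1 - Δ_0) = 42
Natural end conditions: M_0 = M_2 = 0.
Solving: M_0 = 0, M_1 = 21/4, M_2 = 0.
On [2, 4], g'(x) = b_1 + 2c_1·(x - 2) + 3d_1·(x - 2)² with b_1 = Δ_1 - h_1(2M_1 + M_2)/6 = 0, c_1 = M_1/2 = 21/8, d_1 = (M_2 - M_1)/(6h_1) = -7/16. So g'(2) = 0.

0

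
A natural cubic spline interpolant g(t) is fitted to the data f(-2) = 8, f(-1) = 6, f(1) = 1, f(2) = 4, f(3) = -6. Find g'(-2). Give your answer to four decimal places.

-1.3320

Write σ_i for g''(x_i). With h_i = 1, 2, 1, 1 and divided differences Δ_i = -2, -5/2, 3, -10, the continuity of g' gives the tridiagonal system
  1·σ_0 + 6·σ_1 + 2·σ_2 = 6(Δ_1 - Δ_0) = -3
  2·σ_1 + 6·σ_2 + 1·σ_3 = 6(Δ_2 - Δ_1) = 33
  1·σ_2 + 4·σ_3 + 1·σ_4 = 6(Δ_3 - Δ_2) = -78
Natural end conditions: σ_0 = σ_4 = 0.
Forward elimination and back-substitution give σ_0 = 0, σ_1 = -489/122, σ_2 = 642/61, σ_3 = -1350/61, σ_4 = 0.
On [-2, -1], g'(t) = b_0 + 2c_0·(t + 2) + 3d_0·(t + 2)² with b_0 = Δ_0 - h_0(2σ_0 + σ_1)/6 = -325/244, c_0 = σ_0/2 = 0, d_0 = (σ_1 - σ_0)/(6h_0) = -163/244. So g'(-2) = -325/244.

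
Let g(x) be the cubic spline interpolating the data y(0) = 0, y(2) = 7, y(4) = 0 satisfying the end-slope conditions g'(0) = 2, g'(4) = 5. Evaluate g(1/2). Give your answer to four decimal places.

Let σ_i = g''(x_i). Step sizes h_i = 2, 2; slopes of the chords Δ_i = (y_(i+1) - y_i)/h_i = 7/2, -7/2.
  2·σ_0 + 8·σ_1 + 2·σ_2 = 6(Δ_1 - Δ_0) = -42
Clamped end conditions give two more equations: 2h_0·σ_0 + h_0·σ_1 = 6(Δ_0 - g'(0)) = 9 and h_1·σ_1 + 2h_1·σ_2 = 6(g'(4) - Δ_1) = 51.
Hence σ_0 = 33/4, σ_1 = -12, σ_2 = 75/4.
On [0, 2], g(x) = 0 + 2·x + 33/8·x² - 27/16·x³.
With x = 1/2: g(1/2) = 233/128.

1.8203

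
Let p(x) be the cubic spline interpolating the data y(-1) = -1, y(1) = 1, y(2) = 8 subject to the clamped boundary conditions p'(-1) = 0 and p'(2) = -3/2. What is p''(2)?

Let σ_i = p''(x_i). Step sizes h_i = 2, 1; slopes of the chords Δ_i = (y_(i+1) - y_i)/h_i = 1, 7.
  2·σ_0 + 6·σ_1 + 1·σ_2 = 6(Δ_1 - Δ_0) = 36
Clamped end conditions give two more equations: 2h_0·σ_0 + h_0·σ_1 = 6(Δ_0 - p'(-1)) = 6 and h_1·σ_1 + 2h_1·σ_2 = 6(p'(2) - Δ_1) = -51.
Solving: σ_0 = -5, σ_1 = 13, σ_2 = -32.

-32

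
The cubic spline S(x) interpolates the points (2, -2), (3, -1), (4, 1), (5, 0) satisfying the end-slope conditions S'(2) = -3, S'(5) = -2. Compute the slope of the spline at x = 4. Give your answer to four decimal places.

0.5333

Put M_i = S'' at the i-th knot. Here h = (1, 1, 1) and Δ = (1, 2, -1), so the interior equations h_(i-1)·M_(i-1) + 2(h_(i-1)+h_i)·M_i + h_i·M_(i+1) = 6(Δ_i − Δ_(i-1)) read
  1·M_0 + 4·M_1 + 1·M_2 = 6(Δ_1 - Δ_0) = 6
  1·M_1 + 4·M_2 + 1·M_3 = 6(Δ_2 - Δ_1) = -18
Clamped end conditions give two more equations: 2h_0·M_0 + h_0·M_1 = 6(Δ_0 - S'(2)) = 24 and h_2·M_2 + 2h_2·M_3 = 6(S'(5) - Δ_2) = -6.
Solving: M_0 = 184/15, M_1 = -8/15, M_2 = -62/15, M_3 = -14/15.
On [4, 5], S'(x) = b_2 + 2c_2·(x - 4) + 3d_2·(x - 4)² with b_2 = Δ_2 - h_2(2M_2 + M_3)/6 = 8/15, c_2 = M_2/2 = -31/15, d_2 = (M_3 - M_2)/(6h_2) = 8/15. So S'(4) = 8/15.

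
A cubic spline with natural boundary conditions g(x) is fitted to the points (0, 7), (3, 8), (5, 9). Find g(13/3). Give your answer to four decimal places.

Let M_i = g''(x_i). Step sizes h_i = 3, 2; slopes of the chords Δ_i = (y_(i+1) - y_i)/h_i = 1/3, 1/2.
  3·M_0 + 10·M_1 + 2·M_2 = 6(Δ_1 - Δ_0) = 1
Natural end conditions: M_0 = M_2 = 0.
Hence M_0 = 0, M_1 = 1/10, M_2 = 0.
On [3, 5], g(x) = 8 + 13/30·(x - 3) + 1/20·(x - 3)² - 1/120·(x - 3)³.
With (x - 3) = 4/3: g(13/3) = 3502/405.

8.6469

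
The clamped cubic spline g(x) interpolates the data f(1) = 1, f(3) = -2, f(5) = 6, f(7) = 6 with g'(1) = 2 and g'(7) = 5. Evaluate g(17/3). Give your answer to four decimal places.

Let M_i = g''(x_i). Step sizes h_i = 2, 2, 2; slopes of the chords Δ_i = (y_(i+1) - y_i)/h_i = -3/2, 4, 0.
  2·M_0 + 8·M_1 + 2·M_2 = 6(Δ_1 - Δ_0) = 33
  2·M_1 + 8·M_2 + 2·M_3 = 6(Δ_2 - Δ_1) = -24
Clamped end conditions give two more equations: 2h_0·M_0 + h_0·M_1 = 6(Δ_0 - g'(1)) = -21 and h_2·M_2 + 2h_2·M_3 = 6(g'(7) - Δ_2) = 30.
Solving: M_0 = -19/2, M_1 = 17/2, M_2 = -8, M_3 = 23/2.
On [5, 7], g(x) = 6 + 3/2·(x - 5) - 4·(x - 5)² + 13/8·(x - 5)³.
With (x - 5) = 2/3: g(17/3) = 154/27.

5.7037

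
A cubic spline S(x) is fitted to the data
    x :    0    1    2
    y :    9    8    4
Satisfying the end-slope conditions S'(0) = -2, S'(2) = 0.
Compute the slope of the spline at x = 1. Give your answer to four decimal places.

-3.2500

Let σ_i = S''(x_i). Step sizes h_i = 1, 1; slopes of the chords Δ_i = (y_(i+1) - y_i)/h_i = -1, -4.
  1·σ_0 + 4·σ_1 + 1·σ_2 = 6(Δ_1 - Δ_0) = -18
Clamped end conditions give two more equations: 2h_0·σ_0 + h_0·σ_1 = 6(Δ_0 - S'(0)) = 6 and h_1·σ_1 + 2h_1·σ_2 = 6(S'(2) - Δ_1) = 24.
Hence σ_0 = 17/2, σ_1 = -11, σ_2 = 35/2.
On [1, 2], S'(x) = b_1 + 2c_1·(x - 1) + 3d_1·(x - 1)² with b_1 = Δ_1 - h_1(2σ_1 + σ_2)/6 = -13/4, c_1 = σ_1/2 = -11/2, d_1 = (σ_2 - σ_1)/(6h_1) = 19/4. So S'(1) = -13/4.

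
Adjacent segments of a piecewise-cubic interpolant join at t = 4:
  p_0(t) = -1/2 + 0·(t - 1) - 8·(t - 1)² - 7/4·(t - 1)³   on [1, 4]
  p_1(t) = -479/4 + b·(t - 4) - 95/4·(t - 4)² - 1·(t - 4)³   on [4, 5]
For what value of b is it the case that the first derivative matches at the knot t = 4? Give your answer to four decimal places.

p_0'(t) = 0 - 16·(t - 1) - 21/4·(t - 1)², so p_0'(4) = -381/4. On the right, p_1'(4) = b, so b = -381/4.

-95.2500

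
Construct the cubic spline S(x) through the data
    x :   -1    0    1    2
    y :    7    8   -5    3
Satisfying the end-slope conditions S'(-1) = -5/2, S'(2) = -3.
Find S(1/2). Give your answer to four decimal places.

0.6042

Let M_i = S''(x_i). Step sizes h_i = 1, 1, 1; slopes of the chords Δ_i = (y_(i+1) - y_i)/h_i = 1, -13, 8.
  1·M_0 + 4·M_1 + 1·M_2 = 6(Δ_1 - Δ_0) = -84
  1·M_1 + 4·M_2 + 1·M_3 = 6(Δ_2 - Δ_1) = 126
Clamped end conditions give two more equations: 2h_0·M_0 + h_0·M_1 = 6(Δ_0 - S'(-1)) = 21 and h_2·M_2 + 2h_2·M_3 = 6(S'(2) - Δ_2) = -66.
Forward elimination and back-substitution give M_0 = 484/15, M_1 = -653/15, M_2 = 868/15, M_3 = -929/15.
On [0, 1], S(x) = 8 - 122/15·x - 653/30·x² + 169/10·x³.
With x = 1/2: S(1/2) = 29/48.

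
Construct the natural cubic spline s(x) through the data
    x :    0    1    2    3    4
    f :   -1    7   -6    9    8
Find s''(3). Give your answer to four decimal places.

Put M_i = s'' at the i-th knot. Here h = (1, 1, 1, 1) and Δ = (8, -13, 15, -1), so the interior equations h_(i-1)·M_(i-1) + 2(h_(i-1)+h_i)·M_i + h_i·M_(i+1) = 6(Δ_i − Δ_(i-1)) read
  1·M_0 + 4·M_1 + 1·M_2 = 6(Δ_1 - Δ_0) = -126
  1·M_1 + 4·M_2 + 1·M_3 = 6(Δ_2 - Δ_1) = 168
  1·M_2 + 4·M_3 + 1·M_4 = 6(Δ_3 - Δ_2) = -96
Natural end conditions: M_0 = M_4 = 0.
Solving the tridiagonal system: M_0 = 0, M_1 = -1329/28, M_2 = 447/7, M_3 = -1119/28, M_4 = 0.

-39.9643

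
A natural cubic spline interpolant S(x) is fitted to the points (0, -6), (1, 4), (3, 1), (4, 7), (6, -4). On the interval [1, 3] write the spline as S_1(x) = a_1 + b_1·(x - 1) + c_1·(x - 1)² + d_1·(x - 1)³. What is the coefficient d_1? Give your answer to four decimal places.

Write M_i for S''(x_i). With h_i = 1, 2, 1, 2 and divided differences Δ_i = 10, -3/2, 6, -11/2, the continuity of S' gives the tridiagonal system
  1·M_0 + 6·M_1 + 2·M_2 = 6(Δ_1 - Δ_0) = -69
  2·M_1 + 6·M_2 + 1·M_3 = 6(Δ_2 - Δ_1) = 45
  1·M_2 + 6·M_3 + 2·M_4 = 6(Δ_3 - Δ_2) = -69
Natural end conditions: M_0 = M_4 = 0.
Forward elimination and back-substitution give M_0 = 0, M_1 = -1031/62, M_2 = 477/31, M_3 = -436/31, M_4 = 0.
On [1, 3], with S_1(x) = a_1 + b_1·(x - 1) + c_1·(x - 1)² + d_1·(x - 1)³: c_1 = M_1/2 = -1031/124, d_1 = (M_2 - M_1)/(6h_1) = 1985/744, b_1 = Δ_1 - h_1(2M_1 + M_2)/6 = 829/186.

2.6680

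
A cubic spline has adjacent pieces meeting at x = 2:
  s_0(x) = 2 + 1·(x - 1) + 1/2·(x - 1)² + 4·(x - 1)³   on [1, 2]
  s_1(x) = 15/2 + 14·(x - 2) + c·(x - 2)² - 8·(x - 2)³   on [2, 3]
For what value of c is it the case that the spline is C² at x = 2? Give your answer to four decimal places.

12.5000

s_0''(x) = 1 + 24·(x - 1), so s_0''(2) = 25. On the right, s_1''(2) = 2c, so c = 25/2.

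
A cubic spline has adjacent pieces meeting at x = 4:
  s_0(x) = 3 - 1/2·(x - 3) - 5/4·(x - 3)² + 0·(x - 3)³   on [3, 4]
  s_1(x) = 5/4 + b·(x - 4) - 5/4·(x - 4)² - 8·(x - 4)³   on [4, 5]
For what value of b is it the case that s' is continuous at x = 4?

-3

s_0'(x) = -1/2 - 5/2·(x - 3) + 0·(x - 3)², so s_0'(4) = -3. On the right, s_1'(4) = b, so b = -3.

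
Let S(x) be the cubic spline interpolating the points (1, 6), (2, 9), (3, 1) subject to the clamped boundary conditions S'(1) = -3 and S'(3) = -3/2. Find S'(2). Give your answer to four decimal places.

-2.6250

With M_i denoting the second derivative at x_i, h_i = 1, 1, and Δ_i = (y_(i+1) − y_i)/h_i = 3, -8:
  1·M_0 + 4·M_1 + 1·M_2 = 6(Δ_1 - Δ_0) = -66
Clamped end conditions give two more equations: 2h_0·M_0 + h_0·M_1 = 6(Δ_0 - S'(1)) = 36 and h_1·M_1 + 2h_1·M_2 = 6(S'(3) - Δ_1) = 39.
Solving the tridiagonal system: M_0 = 141/4, M_1 = -69/2, M_2 = 147/4.
On [2, 3], S'(x) = b_1 + 2c_1·(x - 2) + 3d_1·(x - 2)² with b_1 = Δ_1 - h_1(2M_1 + M_2)/6 = -21/8, c_1 = M_1/2 = -69/4, d_1 = (M_2 - M_1)/(6h_1) = 95/8. So S'(2) = -21/8.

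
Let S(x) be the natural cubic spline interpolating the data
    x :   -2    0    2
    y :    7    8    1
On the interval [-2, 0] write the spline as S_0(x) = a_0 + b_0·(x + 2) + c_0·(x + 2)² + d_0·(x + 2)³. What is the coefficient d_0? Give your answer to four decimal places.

Write M_i for S''(x_i). With h_i = 2, 2 and divided differences Δ_i = 1/2, -7/2, the continuity of S' gives the tridiagonal system
  2·M_0 + 8·M_1 + 2·M_2 = 6(Δ_1 - Δ_0) = -24
Natural end conditions: M_0 = M_2 = 0.
Solving the tridiagonal system: M_0 = 0, M_1 = -3, M_2 = 0.
On [-2, 0], with S_0(x) = a_0 + b_0·(x + 2) + c_0·(x + 2)² + d_0·(x + 2)³: c_0 = M_0/2 = 0, d_0 = (M_1 - M_0)/(6h_0) = -1/4, b_0 = Δ_0 - h_0(2M_0 + M_1)/6 = 3/2.

-0.2500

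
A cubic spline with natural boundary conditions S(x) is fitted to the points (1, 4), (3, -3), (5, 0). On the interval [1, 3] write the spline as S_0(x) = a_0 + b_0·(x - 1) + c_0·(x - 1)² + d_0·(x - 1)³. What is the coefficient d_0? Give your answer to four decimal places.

Put m_i = S'' at the i-th knot. Here h = (2, 2) and Δ = (-7/2, 3/2), so the interior equations h_(i-1)·m_(i-1) + 2(h_(i-1)+h_i)·m_i + h_i·m_(i+1) = 6(Δ_i − Δ_(i-1)) read
  2·m_0 + 8·m_1 + 2·m_2 = 6(Δ_1 - Δ_0) = 30
Natural end conditions: m_0 = m_2 = 0.
Solving the tridiagonal system: m_0 = 0, m_1 = 15/4, m_2 = 0.
On [1, 3], with S_0(x) = a_0 + b_0·(x - 1) + c_0·(x - 1)² + d_0·(x - 1)³: c_0 = m_0/2 = 0, d_0 = (m_1 - m_0)/(6h_0) = 5/16, b_0 = Δ_0 - h_0(2m_0 + m_1)/6 = -19/4.

0.3125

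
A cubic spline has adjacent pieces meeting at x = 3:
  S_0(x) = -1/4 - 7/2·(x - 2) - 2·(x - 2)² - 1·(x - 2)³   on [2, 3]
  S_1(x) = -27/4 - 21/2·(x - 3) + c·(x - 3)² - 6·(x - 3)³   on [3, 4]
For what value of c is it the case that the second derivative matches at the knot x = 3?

S_0''(x) = -4 - 6·(x - 2), so S_0''(3) = -10. On the right, S_1''(3) = 2c, so c = -5.

-5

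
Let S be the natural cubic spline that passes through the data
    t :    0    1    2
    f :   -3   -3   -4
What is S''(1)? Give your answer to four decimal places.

-1.5000

Let σ_i = S''(x_i). Step sizes h_i = 1, 1; slopes of the chords Δ_i = (y_(i+1) - y_i)/h_i = 0, -1.
  1·σ_0 + 4·σ_1 + 1·σ_2 = 6(Δ_1 - Δ_0) = -6
Natural end conditions: σ_0 = σ_2 = 0.
Hence σ_0 = 0, σ_1 = -3/2, σ_2 = 0.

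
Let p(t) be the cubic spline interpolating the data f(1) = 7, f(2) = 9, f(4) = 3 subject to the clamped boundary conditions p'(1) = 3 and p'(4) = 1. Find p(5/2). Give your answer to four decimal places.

7.7813

Let M_i = p''(x_i). Step sizes h_i = 1, 2; slopes of the chords Δ_i = (y_(i+1) - y_i)/h_i = 2, -3.
  1·M_0 + 6·M_1 + 2·M_2 = 6(Δ_1 - Δ_0) = -30
Clamped end conditions give two more equations: 2h_0·M_0 + h_0·M_1 = 6(Δ_0 - p'(1)) = -6 and h_1·M_1 + 2h_1·M_2 = 6(p'(4) - Δ_1) = 24.
Solving the tridiagonal system: M_0 = 4/3, M_1 = -26/3, M_2 = 31/3.
On [2, 4], p(t) = 9 - 2/3·(t - 2) - 13/3·(t - 2)² + 19/12·(t - 2)³.
With (t - 2) = 1/2: p(5/2) = 249/32.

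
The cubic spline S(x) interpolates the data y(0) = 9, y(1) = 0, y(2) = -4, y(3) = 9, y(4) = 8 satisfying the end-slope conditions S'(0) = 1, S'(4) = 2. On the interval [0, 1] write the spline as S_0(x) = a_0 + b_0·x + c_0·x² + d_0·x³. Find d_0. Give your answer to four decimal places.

6.9643

With m_i denoting the second derivative at x_i, h_i = 1, 1, 1, 1, and Δ_i = (y_(i+1) − y_i)/h_i = -9, -4, 13, -1:
  1·m_0 + 4·m_1 + 1·m_2 = 6(Δ_1 - Δ_0) = 30
  1·m_1 + 4·m_2 + 1·m_3 = 6(Δ_2 - Δ_1) = 102
  1·m_2 + 4·m_3 + 1·m_4 = 6(Δ_3 - Δ_2) = -84
Clamped end conditions give two more equations: 2h_0·m_0 + h_0·m_1 = 6(Δ_0 - S'(0)) = -60 and h_3·m_3 + 2h_3·m_4 = 6(S'(4) - Δ_3) = 18.
Forward elimination and back-substitution give m_0 = -475/14, m_1 = 55/7, m_2 = 65/2, m_3 = -251/7, m_4 = 377/14.
On [0, 1], with S_0(x) = a_0 + b_0·x + c_0·x² + d_0·x³: c_0 = m_0/2 = -475/28, d_0 = (m_1 - m_0)/(6h_0) = 195/28, b_0 = Δ_0 - h_0(2m_0 + m_1)/6 = 1.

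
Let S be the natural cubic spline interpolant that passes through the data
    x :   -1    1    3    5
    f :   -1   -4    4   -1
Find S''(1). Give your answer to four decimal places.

5.7000

Write M_i for S''(x_i). With h_i = 2, 2, 2 and divided differences Δ_i = -3/2, 4, -5/2, the continuity of S' gives the tridiagonal system
  2·M_0 + 8·M_1 + 2·M_2 = 6(Δ_1 - Δ_0) = 33
  2·M_1 + 8·M_2 + 2·M_3 = 6(Δ_2 - Δ_1) = -39
Natural end conditions: M_0 = M_3 = 0.
Solving: M_0 = 0, M_1 = 57/10, M_2 = -63/10, M_3 = 0.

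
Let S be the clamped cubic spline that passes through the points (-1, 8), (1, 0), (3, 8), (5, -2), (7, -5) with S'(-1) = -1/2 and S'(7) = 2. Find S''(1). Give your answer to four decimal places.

Put M_i = S'' at the i-th knot. Here h = (2, 2, 2, 2) and Δ = (-4, 4, -5, -3/2), so the interior equations h_(i-1)·M_(i-1) + 2(h_(i-1)+h_i)·M_i + h_i·M_(i+1) = 6(Δ_i − Δ_(i-1)) read
  2·M_0 + 8·M_1 + 2·M_2 = 6(Δ_1 - Δ_0) = 48
  2·M_1 + 8·M_2 + 2·M_3 = 6(Δ_2 - Δ_1) = -54
  2·M_2 + 8·M_3 + 2·M_4 = 6(Δ_3 - Δ_2) = 21
Clamped end conditions give two more equations: 2h_0·M_0 + h_0·M_1 = 6(Δ_0 - S'(-1)) = -21 and h_3·M_3 + 2h_3·M_4 = 6(S'(7) - Δ_3) = 21.
Forward elimination and back-substitution give M_0 = -307/28, M_1 = 80/7, M_2 = -43/4, M_3 = 32/7, M_4 = 83/28.

11.4286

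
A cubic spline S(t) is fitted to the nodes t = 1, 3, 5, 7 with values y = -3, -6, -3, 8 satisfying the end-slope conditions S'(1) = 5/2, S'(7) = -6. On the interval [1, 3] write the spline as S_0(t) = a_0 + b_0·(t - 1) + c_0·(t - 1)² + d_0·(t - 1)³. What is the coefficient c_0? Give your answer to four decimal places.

-3.5167

Let m_i = S''(x_i). Step sizes h_i = 2, 2, 2; slopes of the chords Δ_i = (y_(i+1) - y_i)/h_i = -3/2, 3/2, 11/2.
  2·m_0 + 8·m_1 + 2·m_2 = 6(Δ_1 - Δ_0) = 18
  2·m_1 + 8·m_2 + 2·m_3 = 6(Δ_2 - Δ_1) = 24
Clamped end conditions give two more equations: 2h_0·m_0 + h_0·m_1 = 6(Δ_0 - S'(1)) = -24 and h_2·m_2 + 2h_2·m_3 = 6(S'(7) - Δ_2) = -69.
Solving the tridiagonal system: m_0 = -211/30, m_1 = 31/15, m_2 = 233/30, m_3 = -317/15.
On [1, 3], with S_0(t) = a_0 + b_0·(t - 1) + c_0·(t - 1)² + d_0·(t - 1)³: c_0 = m_0/2 = -211/60, d_0 = (m_1 - m_0)/(6h_0) = 91/120, b_0 = Δ_0 - h_0(2m_0 + m_1)/6 = 5/2.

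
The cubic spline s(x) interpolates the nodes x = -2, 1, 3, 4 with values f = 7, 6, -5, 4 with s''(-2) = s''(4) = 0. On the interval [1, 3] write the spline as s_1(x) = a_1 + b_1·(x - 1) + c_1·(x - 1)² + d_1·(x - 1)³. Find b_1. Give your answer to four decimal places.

Write σ_i for s''(x_i). With h_i = 3, 2, 1 and divided differences Δ_i = -1/3, -11/2, 9, the continuity of s' gives the tridiagonal system
  3·σ_0 + 10·σ_1 + 2·σ_2 = 6(Δ_1 - Δ_0) = -31
  2·σ_1 + 6·σ_2 + 1·σ_3 = 6(Δ_2 - Δ_1) = 87
Natural end conditions: σ_0 = σ_3 = 0.
Solving the tridiagonal system: σ_0 = 0, σ_1 = -45/7, σ_2 = 233/14, σ_3 = 0.
On [1, 3], with s_1(x) = a_1 + b_1·(x - 1) + c_1·(x - 1)² + d_1·(x - 1)³: c_1 = σ_1/2 = -45/14, d_1 = (σ_2 - σ_1)/(6h_1) = 323/168, b_1 = Δ_1 - h_1(2σ_1 + σ_2)/6 = -142/21.

-6.7619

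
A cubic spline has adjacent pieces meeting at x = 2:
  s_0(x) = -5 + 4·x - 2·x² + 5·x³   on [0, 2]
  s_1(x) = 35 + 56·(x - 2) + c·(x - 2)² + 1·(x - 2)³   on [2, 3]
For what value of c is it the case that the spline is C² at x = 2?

28

s_0''(x) = -4 + 30·x, so s_0''(2) = 56. On the right, s_1''(2) = 2c, so c = 28.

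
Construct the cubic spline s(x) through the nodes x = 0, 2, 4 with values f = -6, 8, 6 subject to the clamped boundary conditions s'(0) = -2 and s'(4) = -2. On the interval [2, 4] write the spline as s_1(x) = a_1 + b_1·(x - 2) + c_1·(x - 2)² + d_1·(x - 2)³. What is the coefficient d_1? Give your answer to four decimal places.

Let M_i = s''(x_i). Step sizes h_i = 2, 2; slopes of the chords Δ_i = (y_(i+1) - y_i)/h_i = 7, -1.
  2·M_0 + 8·M_1 + 2·M_2 = 6(Δ_1 - Δ_0) = -48
Clamped end conditions give two more equations: 2h_0·M_0 + h_0·M_1 = 6(Δ_0 - s'(0)) = 54 and h_1·M_1 + 2h_1·M_2 = 6(s'(4) - Δ_1) = -6.
Solving: M_0 = 39/2, M_1 = -12, M_2 = 9/2.
On [2, 4], with s_1(x) = a_1 + b_1·(x - 2) + c_1·(x - 2)² + d_1·(x - 2)³: c_1 = M_1/2 = -6, d_1 = (M_2 - M_1)/(6h_1) = 11/8, b_1 = Δ_1 - h_1(2M_1 + M_2)/6 = 11/2.

1.3750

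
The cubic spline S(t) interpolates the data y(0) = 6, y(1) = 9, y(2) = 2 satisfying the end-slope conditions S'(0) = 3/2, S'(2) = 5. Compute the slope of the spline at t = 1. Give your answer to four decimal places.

Write σ_i for S''(x_i). With h_i = 1, 1 and divided differences Δ_i = 3, -7, the continuity of S' gives the tridiagonal system
  1·σ_0 + 4·σ_1 + 1·σ_2 = 6(Δ_1 - Δ_0) = -60
Clamped end conditions give two more equations: 2h_0·σ_0 + h_0·σ_1 = 6(Δ_0 - S'(0)) = 9 and h_1·σ_1 + 2h_1·σ_2 = 6(S'(2) - Δ_1) = 72.
Hence σ_0 = 85/4, σ_1 = -67/2, σ_2 = 211/4.
On [1, 2], S'(t) = b_1 + 2c_1·(t - 1) + 3d_1·(t - 1)² with b_1 = Δ_1 - h_1(2σ_1 + σ_2)/6 = -37/8, c_1 = σ_1/2 = -67/4, d_1 = (σ_2 - σ_1)/(6h_1) = 115/8. So S'(1) = -37/8.

-4.6250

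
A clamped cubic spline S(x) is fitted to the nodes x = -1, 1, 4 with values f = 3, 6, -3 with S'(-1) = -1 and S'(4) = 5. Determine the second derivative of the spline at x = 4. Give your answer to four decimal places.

Let M_i = S''(x_i). Step sizes h_i = 2, 3; slopes of the chords Δ_i = (y_(i+1) - y_i)/h_i = 3/2, -3.
  2·M_0 + 10·M_1 + 3·M_2 = 6(Δ_1 - Δ_0) = -27
Clamped end conditions give two more equations: 2h_0·M_0 + h_0·M_1 = 6(Δ_0 - S'(-1)) = 15 and h_1·M_1 + 2h_1·M_2 = 6(S'(4) - Δ_1) = 48.
Hence M_0 = 153/20, M_1 = -39/5, M_2 = 119/10.

11.9000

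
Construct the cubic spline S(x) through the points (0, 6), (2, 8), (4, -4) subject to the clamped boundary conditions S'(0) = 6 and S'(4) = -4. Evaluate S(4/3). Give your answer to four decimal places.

9.6296

Put M_i = S'' at the i-th knot. Here h = (2, 2) and Δ = (1, -6), so the interior equations h_(i-1)·M_(i-1) + 2(h_(i-1)+h_i)·M_i + h_i·M_(i+1) = 6(Δ_i − Δ_(i-1)) read
  2·M_0 + 8·M_1 + 2·M_2 = 6(Δ_1 - Δ_0) = -42
Clamped end conditions give two more equations: 2h_0·M_0 + h_0·M_1 = 6(Δ_0 - S'(0)) = -30 and h_1·M_1 + 2h_1·M_2 = 6(S'(4) - Δ_1) = 12.
Forward elimination and back-substitution give M_0 = -19/4, M_1 = -11/2, M_2 = 23/4.
On [0, 2], S(x) = 6 + 6·x - 19/8·x² - 1/16·x³.
With x = 4/3: S(4/3) = 260/27.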